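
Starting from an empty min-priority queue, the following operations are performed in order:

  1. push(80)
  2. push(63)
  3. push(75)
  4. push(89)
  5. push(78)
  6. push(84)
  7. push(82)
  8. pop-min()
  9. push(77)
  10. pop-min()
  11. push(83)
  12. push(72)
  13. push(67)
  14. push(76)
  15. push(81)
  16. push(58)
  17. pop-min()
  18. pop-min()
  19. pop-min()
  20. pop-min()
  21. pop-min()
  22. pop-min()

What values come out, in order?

insert 80 → {80}
insert 63 → {63, 80}
insert 75 → {63, 75, 80}
insert 89 → {63, 75, 80, 89}
insert 78 → {63, 75, 78, 80, 89}
insert 84 → {63, 75, 78, 80, 84, 89}
insert 82 → {63, 75, 78, 80, 82, 84, 89}
pop-min → 63; now {75, 78, 80, 82, 84, 89}
insert 77 → {75, 77, 78, 80, 82, 84, 89}
pop-min → 75; now {77, 78, 80, 82, 84, 89}
insert 83 → {77, 78, 80, 82, 83, 84, 89}
insert 72 → {72, 77, 78, 80, 82, 83, 84, 89}
insert 67 → {67, 72, 77, 78, 80, 82, 83, 84, 89}
insert 76 → {67, 72, 76, 77, 78, 80, 82, 83, 84, 89}
insert 81 → {67, 72, 76, 77, 78, 80, 81, 82, 83, 84, 89}
insert 58 → {58, 67, 72, 76, 77, 78, 80, 81, 82, 83, 84, 89}
pop-min → 58; now {67, 72, 76, 77, 78, 80, 81, 82, 83, 84, 89}
pop-min → 67; now {72, 76, 77, 78, 80, 81, 82, 83, 84, 89}
pop-min → 72; now {76, 77, 78, 80, 81, 82, 83, 84, 89}
pop-min → 76; now {77, 78, 80, 81, 82, 83, 84, 89}
pop-min → 77; now {78, 80, 81, 82, 83, 84, 89}
pop-min → 78; now {80, 81, 82, 83, 84, 89}

[63, 75, 58, 67, 72, 76, 77, 78]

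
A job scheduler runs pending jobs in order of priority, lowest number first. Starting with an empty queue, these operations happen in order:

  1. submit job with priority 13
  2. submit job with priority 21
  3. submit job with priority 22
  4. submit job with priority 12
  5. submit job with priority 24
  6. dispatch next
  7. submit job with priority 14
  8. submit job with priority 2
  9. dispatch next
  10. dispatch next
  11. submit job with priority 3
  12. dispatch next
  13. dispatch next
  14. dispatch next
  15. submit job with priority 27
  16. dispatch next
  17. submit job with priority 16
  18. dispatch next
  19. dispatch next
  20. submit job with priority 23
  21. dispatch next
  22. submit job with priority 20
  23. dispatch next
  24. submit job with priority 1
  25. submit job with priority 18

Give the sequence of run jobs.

insert 13 → {13}
insert 21 → {13, 21}
insert 22 → {13, 21, 22}
insert 12 → {12, 13, 21, 22}
insert 24 → {12, 13, 21, 22, 24}
dispatch next → 12; now {13, 21, 22, 24}
insert 14 → {13, 14, 21, 22, 24}
insert 2 → {2, 13, 14, 21, 22, 24}
dispatch next → 2; now {13, 14, 21, 22, 24}
dispatch next → 13; now {14, 21, 22, 24}
insert 3 → {3, 14, 21, 22, 24}
dispatch next → 3; now {14, 21, 22, 24}
dispatch next → 14; now {21, 22, 24}
dispatch next → 21; now {22, 24}
insert 27 → {22, 24, 27}
dispatch next → 22; now {24, 27}
insert 16 → {16, 24, 27}
dispatch next → 16; now {24, 27}
dispatch next → 24; now {27}
insert 23 → {23, 27}
dispatch next → 23; now {27}
insert 20 → {20, 27}
dispatch next → 20; now {27}
insert 1 → {1, 27}
insert 18 → {1, 18, 27}

12 → 2 → 13 → 3 → 14 → 21 → 22 → 16 → 24 → 23 → 20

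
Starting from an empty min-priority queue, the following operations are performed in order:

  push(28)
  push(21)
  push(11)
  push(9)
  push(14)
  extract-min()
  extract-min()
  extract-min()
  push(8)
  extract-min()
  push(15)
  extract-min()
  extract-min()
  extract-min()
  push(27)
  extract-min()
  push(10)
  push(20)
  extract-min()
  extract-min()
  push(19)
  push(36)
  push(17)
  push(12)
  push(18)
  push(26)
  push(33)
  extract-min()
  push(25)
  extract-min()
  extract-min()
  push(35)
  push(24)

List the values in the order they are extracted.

insert 28 → {28}
insert 21 → {21, 28}
insert 11 → {11, 21, 28}
insert 9 → {9, 11, 21, 28}
insert 14 → {9, 11, 14, 21, 28}
extract-min → 9; now {11, 14, 21, 28}
extract-min → 11; now {14, 21, 28}
extract-min → 14; now {21, 28}
insert 8 → {8, 21, 28}
extract-min → 8; now {21, 28}
insert 15 → {15, 21, 28}
extract-min → 15; now {21, 28}
extract-min → 21; now {28}
extract-min → 28; now {}
insert 27 → {27}
extract-min → 27; now {}
insert 10 → {10}
insert 20 → {10, 20}
extract-min → 10; now {20}
extract-min → 20; now {}
insert 19 → {19}
insert 36 → {19, 36}
insert 17 → {17, 19, 36}
insert 12 → {12, 17, 19, 36}
insert 18 → {12, 17, 18, 19, 36}
insert 26 → {12, 17, 18, 19, 26, 36}
insert 33 → {12, 17, 18, 19, 26, 33, 36}
extract-min → 12; now {17, 18, 19, 26, 33, 36}
insert 25 → {17, 18, 19, 25, 26, 33, 36}
extract-min → 17; now {18, 19, 25, 26, 33, 36}
extract-min → 18; now {19, 25, 26, 33, 36}
insert 35 → {19, 25, 26, 33, 35, 36}
insert 24 → {19, 24, 25, 26, 33, 35, 36}

9 → 11 → 14 → 8 → 15 → 21 → 28 → 27 → 10 → 20 → 12 → 17 → 18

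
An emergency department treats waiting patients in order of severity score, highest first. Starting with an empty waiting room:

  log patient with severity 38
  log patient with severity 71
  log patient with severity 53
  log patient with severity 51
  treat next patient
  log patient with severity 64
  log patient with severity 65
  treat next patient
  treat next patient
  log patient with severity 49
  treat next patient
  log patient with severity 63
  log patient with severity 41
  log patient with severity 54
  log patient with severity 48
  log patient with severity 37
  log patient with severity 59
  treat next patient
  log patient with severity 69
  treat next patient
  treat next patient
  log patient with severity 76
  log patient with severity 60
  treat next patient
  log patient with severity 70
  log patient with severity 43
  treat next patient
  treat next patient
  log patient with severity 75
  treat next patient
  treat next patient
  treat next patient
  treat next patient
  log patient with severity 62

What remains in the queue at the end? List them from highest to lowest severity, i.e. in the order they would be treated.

[62, 48, 43, 41, 38, 37]

insert 38 → {38}
insert 71 → {71, 38}
insert 53 → {71, 53, 38}
insert 51 → {71, 53, 51, 38}
treat next patient → 71; now {53, 51, 38}
insert 64 → {64, 53, 51, 38}
insert 65 → {65, 64, 53, 51, 38}
treat next patient → 65; now {64, 53, 51, 38}
treat next patient → 64; now {53, 51, 38}
insert 49 → {53, 51, 49, 38}
treat next patient → 53; now {51, 49, 38}
insert 63 → {63, 51, 49, 38}
insert 41 → {63, 51, 49, 41, 38}
insert 54 → {63, 54, 51, 49, 41, 38}
insert 48 → {63, 54, 51, 49, 48, 41, 38}
insert 37 → {63, 54, 51, 49, 48, 41, 38, 37}
insert 59 → {63, 59, 54, 51, 49, 48, 41, 38, 37}
treat next patient → 63; now {59, 54, 51, 49, 48, 41, 38, 37}
insert 69 → {69, 59, 54, 51, 49, 48, 41, 38, 37}
treat next patient → 69; now {59, 54, 51, 49, 48, 41, 38, 37}
treat next patient → 59; now {54, 51, 49, 48, 41, 38, 37}
insert 76 → {76, 54, 51, 49, 48, 41, 38, 37}
insert 60 → {76, 60, 54, 51, 49, 48, 41, 38, 37}
treat next patient → 76; now {60, 54, 51, 49, 48, 41, 38, 37}
insert 70 → {70, 60, 54, 51, 49, 48, 41, 38, 37}
insert 43 → {70, 60, 54, 51, 49, 48, 43, 41, 38, 37}
treat next patient → 70; now {60, 54, 51, 49, 48, 43, 41, 38, 37}
treat next patient → 60; now {54, 51, 49, 48, 43, 41, 38, 37}
insert 75 → {75, 54, 51, 49, 48, 43, 41, 38, 37}
treat next patient → 75; now {54, 51, 49, 48, 43, 41, 38, 37}
treat next patient → 54; now {51, 49, 48, 43, 41, 38, 37}
treat next patient → 51; now {49, 48, 43, 41, 38, 37}
treat next patient → 49; now {48, 43, 41, 38, 37}
insert 62 → {62, 48, 43, 41, 38, 37}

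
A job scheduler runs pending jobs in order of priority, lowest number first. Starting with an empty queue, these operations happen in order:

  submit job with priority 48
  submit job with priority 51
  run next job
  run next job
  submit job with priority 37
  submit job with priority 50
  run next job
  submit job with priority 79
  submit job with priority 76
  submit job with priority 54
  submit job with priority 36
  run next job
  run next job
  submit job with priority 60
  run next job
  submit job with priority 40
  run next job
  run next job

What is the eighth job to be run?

insert 48 → {48}
insert 51 → {48, 51}
run next job → 48; now {51}
run next job → 51; now {}
insert 37 → {37}
insert 50 → {37, 50}
run next job → 37; now {50}
insert 79 → {50, 79}
insert 76 → {50, 76, 79}
insert 54 → {50, 54, 76, 79}
insert 36 → {36, 50, 54, 76, 79}
run next job → 36; now {50, 54, 76, 79}
run next job → 50; now {54, 76, 79}
insert 60 → {54, 60, 76, 79}
run next job → 54; now {60, 76, 79}
insert 40 → {40, 60, 76, 79}
run next job → 40; now {60, 76, 79}
run next job → 60; now {76, 79}

60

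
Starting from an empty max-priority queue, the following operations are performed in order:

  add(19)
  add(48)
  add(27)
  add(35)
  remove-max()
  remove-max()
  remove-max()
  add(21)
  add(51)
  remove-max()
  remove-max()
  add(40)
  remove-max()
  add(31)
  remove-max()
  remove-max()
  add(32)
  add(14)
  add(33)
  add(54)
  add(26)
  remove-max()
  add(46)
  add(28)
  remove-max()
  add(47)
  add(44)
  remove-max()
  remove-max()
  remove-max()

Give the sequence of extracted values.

insert 19 → {19}
insert 48 → {48, 19}
insert 27 → {48, 27, 19}
insert 35 → {48, 35, 27, 19}
remove-max → 48; now {35, 27, 19}
remove-max → 35; now {27, 19}
remove-max → 27; now {19}
insert 21 → {21, 19}
insert 51 → {51, 21, 19}
remove-max → 51; now {21, 19}
remove-max → 21; now {19}
insert 40 → {40, 19}
remove-max → 40; now {19}
insert 31 → {31, 19}
remove-max → 31; now {19}
remove-max → 19; now {}
insert 32 → {32}
insert 14 → {32, 14}
insert 33 → {33, 32, 14}
insert 54 → {54, 33, 32, 14}
insert 26 → {54, 33, 32, 26, 14}
remove-max → 54; now {33, 32, 26, 14}
insert 46 → {46, 33, 32, 26, 14}
insert 28 → {46, 33, 32, 28, 26, 14}
remove-max → 46; now {33, 32, 28, 26, 14}
insert 47 → {47, 33, 32, 28, 26, 14}
insert 44 → {47, 44, 33, 32, 28, 26, 14}
remove-max → 47; now {44, 33, 32, 28, 26, 14}
remove-max → 44; now {33, 32, 28, 26, 14}
remove-max → 33; now {32, 28, 26, 14}

48 → 35 → 27 → 51 → 21 → 40 → 31 → 19 → 54 → 46 → 47 → 44 → 33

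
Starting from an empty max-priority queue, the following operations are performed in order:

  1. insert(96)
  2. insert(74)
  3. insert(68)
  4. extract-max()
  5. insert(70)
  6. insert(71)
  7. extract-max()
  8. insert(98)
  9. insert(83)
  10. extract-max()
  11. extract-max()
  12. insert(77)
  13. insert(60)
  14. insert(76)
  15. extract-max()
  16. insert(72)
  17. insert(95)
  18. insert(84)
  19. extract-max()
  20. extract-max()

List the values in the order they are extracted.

insert 96 → {96}
insert 74 → {96, 74}
insert 68 → {96, 74, 68}
extract-max → 96; now {74, 68}
insert 70 → {74, 70, 68}
insert 71 → {74, 71, 70, 68}
extract-max → 74; now {71, 70, 68}
insert 98 → {98, 71, 70, 68}
insert 83 → {98, 83, 71, 70, 68}
extract-max → 98; now {83, 71, 70, 68}
extract-max → 83; now {71, 70, 68}
insert 77 → {77, 71, 70, 68}
insert 60 → {77, 71, 70, 68, 60}
insert 76 → {77, 76, 71, 70, 68, 60}
extract-max → 77; now {76, 71, 70, 68, 60}
insert 72 → {76, 72, 71, 70, 68, 60}
insert 95 → {95, 76, 72, 71, 70, 68, 60}
insert 84 → {95, 84, 76, 72, 71, 70, 68, 60}
extract-max → 95; now {84, 76, 72, 71, 70, 68, 60}
extract-max → 84; now {76, 72, 71, 70, 68, 60}

96, 74, 98, 83, 77, 95, 84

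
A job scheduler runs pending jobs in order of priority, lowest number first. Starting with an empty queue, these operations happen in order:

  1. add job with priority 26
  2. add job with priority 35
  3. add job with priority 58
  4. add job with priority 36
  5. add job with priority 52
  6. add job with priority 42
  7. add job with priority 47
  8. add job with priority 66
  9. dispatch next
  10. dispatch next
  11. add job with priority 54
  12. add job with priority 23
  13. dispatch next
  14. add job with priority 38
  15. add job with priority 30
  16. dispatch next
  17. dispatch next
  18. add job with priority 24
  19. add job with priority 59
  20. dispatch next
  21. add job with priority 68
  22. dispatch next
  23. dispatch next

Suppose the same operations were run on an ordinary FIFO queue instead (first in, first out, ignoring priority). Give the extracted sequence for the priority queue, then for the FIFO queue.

priority queue: [26, 35, 23, 30, 36, 24, 38, 42]; FIFO queue: 26 → 35 → 58 → 36 → 52 → 42 → 47 → 66

insert 26 → {26}
insert 35 → {26, 35}
insert 58 → {26, 35, 58}
insert 36 → {26, 35, 36, 58}
insert 52 → {26, 35, 36, 52, 58}
insert 42 → {26, 35, 36, 42, 52, 58}
insert 47 → {26, 35, 36, 42, 47, 52, 58}
insert 66 → {26, 35, 36, 42, 47, 52, 58, 66}
dispatch next → 26; now {35, 36, 42, 47, 52, 58, 66}
dispatch next → 35; now {36, 42, 47, 52, 58, 66}
insert 54 → {36, 42, 47, 52, 54, 58, 66}
insert 23 → {23, 36, 42, 47, 52, 54, 58, 66}
dispatch next → 23; now {36, 42, 47, 52, 54, 58, 66}
insert 38 → {36, 38, 42, 47, 52, 54, 58, 66}
insert 30 → {30, 36, 38, 42, 47, 52, 54, 58, 66}
dispatch next → 30; now {36, 38, 42, 47, 52, 54, 58, 66}
dispatch next → 36; now {38, 42, 47, 52, 54, 58, 66}
insert 24 → {24, 38, 42, 47, 52, 54, 58, 66}
insert 59 → {24, 38, 42, 47, 52, 54, 58, 59, 66}
dispatch next → 24; now {38, 42, 47, 52, 54, 58, 59, 66}
insert 68 → {38, 42, 47, 52, 54, 58, 59, 66, 68}
dispatch next → 38; now {42, 47, 52, 54, 58, 59, 66, 68}
dispatch next → 42; now {47, 52, 54, 58, 59, 66, 68}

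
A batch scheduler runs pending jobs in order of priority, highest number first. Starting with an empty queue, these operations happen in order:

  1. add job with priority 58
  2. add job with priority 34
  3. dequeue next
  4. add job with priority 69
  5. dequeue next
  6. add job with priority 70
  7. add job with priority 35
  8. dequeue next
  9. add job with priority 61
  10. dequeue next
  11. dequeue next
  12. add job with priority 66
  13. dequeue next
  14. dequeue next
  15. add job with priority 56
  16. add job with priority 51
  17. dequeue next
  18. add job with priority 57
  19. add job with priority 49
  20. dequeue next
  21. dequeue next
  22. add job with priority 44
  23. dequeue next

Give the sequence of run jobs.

insert 58 → {58}
insert 34 → {58, 34}
dequeue next → 58; now {34}
insert 69 → {69, 34}
dequeue next → 69; now {34}
insert 70 → {70, 34}
insert 35 → {70, 35, 34}
dequeue next → 70; now {35, 34}
insert 61 → {61, 35, 34}
dequeue next → 61; now {35, 34}
dequeue next → 35; now {34}
insert 66 → {66, 34}
dequeue next → 66; now {34}
dequeue next → 34; now {}
insert 56 → {56}
insert 51 → {56, 51}
dequeue next → 56; now {51}
insert 57 → {57, 51}
insert 49 → {57, 51, 49}
dequeue next → 57; now {51, 49}
dequeue next → 51; now {49}
insert 44 → {49, 44}
dequeue next → 49; now {44}

58, 69, 70, 61, 35, 66, 34, 56, 57, 51, 49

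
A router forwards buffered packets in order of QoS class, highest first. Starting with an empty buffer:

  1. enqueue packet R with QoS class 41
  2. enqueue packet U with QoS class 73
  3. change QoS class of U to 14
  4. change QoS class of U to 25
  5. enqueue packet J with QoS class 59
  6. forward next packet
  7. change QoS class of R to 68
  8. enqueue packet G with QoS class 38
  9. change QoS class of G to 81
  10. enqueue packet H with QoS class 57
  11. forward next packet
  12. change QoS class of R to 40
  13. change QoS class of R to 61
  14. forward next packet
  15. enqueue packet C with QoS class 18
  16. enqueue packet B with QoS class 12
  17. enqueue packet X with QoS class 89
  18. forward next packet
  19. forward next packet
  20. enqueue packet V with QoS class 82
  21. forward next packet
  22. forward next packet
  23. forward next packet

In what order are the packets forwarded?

J → G → R → X → H → V → U → C

add R (QoS class 41) → {R:41}
add U (QoS class 73) → {U:73, R:41}
update U to QoS class 14 → {R:41, U:14}
update U to QoS class 25 → {R:41, U:25}
add J (QoS class 59) → {J:59, R:41, U:25}
forward next packet → J; now {R:41, U:25}
update R to QoS class 68 → {R:68, U:25}
add G (QoS class 38) → {R:68, G:38, U:25}
update G to QoS class 81 → {G:81, R:68, U:25}
add H (QoS class 57) → {G:81, R:68, H:57, U:25}
forward next packet → G; now {R:68, H:57, U:25}
update R to QoS class 40 → {H:57, R:40, U:25}
update R to QoS class 61 → {R:61, H:57, U:25}
forward next packet → R; now {H:57, U:25}
add C (QoS class 18) → {H:57, U:25, C:18}
add B (QoS class 12) → {H:57, U:25, C:18, B:12}
add X (QoS class 89) → {X:89, H:57, U:25, C:18, B:12}
forward next packet → X; now {H:57, U:25, C:18, B:12}
forward next packet → H; now {U:25, C:18, B:12}
add V (QoS class 82) → {V:82, U:25, C:18, B:12}
forward next packet → V; now {U:25, C:18, B:12}
forward next packet → U; now {C:18, B:12}
forward next packet → C; now {B:12}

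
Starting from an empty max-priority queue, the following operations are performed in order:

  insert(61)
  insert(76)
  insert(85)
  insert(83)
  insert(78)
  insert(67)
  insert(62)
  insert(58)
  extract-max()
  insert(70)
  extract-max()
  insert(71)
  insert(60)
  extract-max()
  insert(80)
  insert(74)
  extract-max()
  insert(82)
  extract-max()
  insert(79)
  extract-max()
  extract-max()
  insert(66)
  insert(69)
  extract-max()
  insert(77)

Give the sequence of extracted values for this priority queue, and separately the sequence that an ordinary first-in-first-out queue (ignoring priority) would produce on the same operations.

priority queue: 85, 83, 78, 80, 82, 79, 76, 74; FIFO queue: 61, 76, 85, 83, 78, 67, 62, 58

insert 61 → {61}
insert 76 → {76, 61}
insert 85 → {85, 76, 61}
insert 83 → {85, 83, 76, 61}
insert 78 → {85, 83, 78, 76, 61}
insert 67 → {85, 83, 78, 76, 67, 61}
insert 62 → {85, 83, 78, 76, 67, 62, 61}
insert 58 → {85, 83, 78, 76, 67, 62, 61, 58}
extract-max → 85; now {83, 78, 76, 67, 62, 61, 58}
insert 70 → {83, 78, 76, 70, 67, 62, 61, 58}
extract-max → 83; now {78, 76, 70, 67, 62, 61, 58}
insert 71 → {78, 76, 71, 70, 67, 62, 61, 58}
insert 60 → {78, 76, 71, 70, 67, 62, 61, 60, 58}
extract-max → 78; now {76, 71, 70, 67, 62, 61, 60, 58}
insert 80 → {80, 76, 71, 70, 67, 62, 61, 60, 58}
insert 74 → {80, 76, 74, 71, 70, 67, 62, 61, 60, 58}
extract-max → 80; now {76, 74, 71, 70, 67, 62, 61, 60, 58}
insert 82 → {82, 76, 74, 71, 70, 67, 62, 61, 60, 58}
extract-max → 82; now {76, 74, 71, 70, 67, 62, 61, 60, 58}
insert 79 → {79, 76, 74, 71, 70, 67, 62, 61, 60, 58}
extract-max → 79; now {76, 74, 71, 70, 67, 62, 61, 60, 58}
extract-max → 76; now {74, 71, 70, 67, 62, 61, 60, 58}
insert 66 → {74, 71, 70, 67, 66, 62, 61, 60, 58}
insert 69 → {74, 71, 70, 69, 67, 66, 62, 61, 60, 58}
extract-max → 74; now {71, 70, 69, 67, 66, 62, 61, 60, 58}
insert 77 → {77, 71, 70, 69, 67, 66, 62, 61, 60, 58}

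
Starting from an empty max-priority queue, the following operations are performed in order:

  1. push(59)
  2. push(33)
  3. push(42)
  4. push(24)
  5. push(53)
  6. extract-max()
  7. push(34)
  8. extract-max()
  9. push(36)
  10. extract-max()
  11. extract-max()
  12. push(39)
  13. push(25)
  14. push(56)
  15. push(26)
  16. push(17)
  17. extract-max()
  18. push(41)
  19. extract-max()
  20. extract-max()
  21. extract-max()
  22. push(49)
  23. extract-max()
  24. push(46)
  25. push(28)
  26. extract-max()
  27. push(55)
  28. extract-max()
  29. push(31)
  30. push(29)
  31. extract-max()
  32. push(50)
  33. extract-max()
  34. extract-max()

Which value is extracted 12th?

33

insert 59 → {59}
insert 33 → {59, 33}
insert 42 → {59, 42, 33}
insert 24 → {59, 42, 33, 24}
insert 53 → {59, 53, 42, 33, 24}
extract-max → 59; now {53, 42, 33, 24}
insert 34 → {53, 42, 34, 33, 24}
extract-max → 53; now {42, 34, 33, 24}
insert 36 → {42, 36, 34, 33, 24}
extract-max → 42; now {36, 34, 33, 24}
extract-max → 36; now {34, 33, 24}
insert 39 → {39, 34, 33, 24}
insert 25 → {39, 34, 33, 25, 24}
insert 56 → {56, 39, 34, 33, 25, 24}
insert 26 → {56, 39, 34, 33, 26, 25, 24}
insert 17 → {56, 39, 34, 33, 26, 25, 24, 17}
extract-max → 56; now {39, 34, 33, 26, 25, 24, 17}
insert 41 → {41, 39, 34, 33, 26, 25, 24, 17}
extract-max → 41; now {39, 34, 33, 26, 25, 24, 17}
extract-max → 39; now {34, 33, 26, 25, 24, 17}
extract-max → 34; now {33, 26, 25, 24, 17}
insert 49 → {49, 33, 26, 25, 24, 17}
extract-max → 49; now {33, 26, 25, 24, 17}
insert 46 → {46, 33, 26, 25, 24, 17}
insert 28 → {46, 33, 28, 26, 25, 24, 17}
extract-max → 46; now {33, 28, 26, 25, 24, 17}
insert 55 → {55, 33, 28, 26, 25, 24, 17}
extract-max → 55; now {33, 28, 26, 25, 24, 17}
insert 31 → {33, 31, 28, 26, 25, 24, 17}
insert 29 → {33, 31, 29, 28, 26, 25, 24, 17}
extract-max → 33; now {31, 29, 28, 26, 25, 24, 17}
insert 50 → {50, 31, 29, 28, 26, 25, 24, 17}
extract-max → 50; now {31, 29, 28, 26, 25, 24, 17}
extract-max → 31; now {29, 28, 26, 25, 24, 17}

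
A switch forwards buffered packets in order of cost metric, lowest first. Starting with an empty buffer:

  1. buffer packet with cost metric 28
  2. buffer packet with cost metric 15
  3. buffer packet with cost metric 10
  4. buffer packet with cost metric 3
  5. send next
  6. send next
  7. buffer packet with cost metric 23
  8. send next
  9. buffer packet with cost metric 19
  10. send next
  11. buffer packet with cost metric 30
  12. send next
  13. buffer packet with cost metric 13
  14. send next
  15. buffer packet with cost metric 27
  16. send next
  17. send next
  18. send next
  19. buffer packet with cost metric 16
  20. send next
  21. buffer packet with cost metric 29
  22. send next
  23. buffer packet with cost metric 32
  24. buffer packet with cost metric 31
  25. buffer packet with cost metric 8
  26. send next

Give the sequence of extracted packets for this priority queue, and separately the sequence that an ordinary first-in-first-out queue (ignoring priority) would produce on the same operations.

insert 28 → {28}
insert 15 → {15, 28}
insert 10 → {10, 15, 28}
insert 3 → {3, 10, 15, 28}
send next → 3; now {10, 15, 28}
send next → 10; now {15, 28}
insert 23 → {15, 23, 28}
send next → 15; now {23, 28}
insert 19 → {19, 23, 28}
send next → 19; now {23, 28}
insert 30 → {23, 28, 30}
send next → 23; now {28, 30}
insert 13 → {13, 28, 30}
send next → 13; now {28, 30}
insert 27 → {27, 28, 30}
send next → 27; now {28, 30}
send next → 28; now {30}
send next → 30; now {}
insert 16 → {16}
send next → 16; now {}
insert 29 → {29}
send next → 29; now {}
insert 32 → {32}
insert 31 → {31, 32}
insert 8 → {8, 31, 32}
send next → 8; now {31, 32}

priority queue: 3 → 10 → 15 → 19 → 23 → 13 → 27 → 28 → 30 → 16 → 29 → 8; FIFO queue: 28, 15, 10, 3, 23, 19, 30, 13, 27, 16, 29, 32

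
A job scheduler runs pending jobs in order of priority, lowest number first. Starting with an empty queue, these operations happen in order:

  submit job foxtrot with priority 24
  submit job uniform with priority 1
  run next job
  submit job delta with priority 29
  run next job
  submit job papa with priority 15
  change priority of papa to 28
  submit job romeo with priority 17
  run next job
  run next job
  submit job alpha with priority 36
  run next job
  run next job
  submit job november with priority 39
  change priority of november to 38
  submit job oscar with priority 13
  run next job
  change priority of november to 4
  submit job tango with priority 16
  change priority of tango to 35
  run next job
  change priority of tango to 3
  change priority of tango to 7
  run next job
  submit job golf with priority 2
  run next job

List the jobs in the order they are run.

[uniform, foxtrot, romeo, papa, delta, alpha, oscar, november, tango, golf]

add foxtrot (priority 24) → {foxtrot:24}
add uniform (priority 1) → {uniform:1, foxtrot:24}
run next job → uniform; now {foxtrot:24}
add delta (priority 29) → {foxtrot:24, delta:29}
run next job → foxtrot; now {delta:29}
add papa (priority 15) → {papa:15, delta:29}
update papa to priority 28 → {papa:28, delta:29}
add romeo (priority 17) → {romeo:17, papa:28, delta:29}
run next job → romeo; now {papa:28, delta:29}
run next job → papa; now {delta:29}
add alpha (priority 36) → {delta:29, alpha:36}
run next job → delta; now {alpha:36}
run next job → alpha; now {}
add november (priority 39) → {november:39}
update november to priority 38 → {november:38}
add oscar (priority 13) → {oscar:13, november:38}
run next job → oscar; now {november:38}
update november to priority 4 → {november:4}
add tango (priority 16) → {november:4, tango:16}
update tango to priority 35 → {november:4, tango:35}
run next job → november; now {tango:35}
update tango to priority 3 → {tango:3}
update tango to priority 7 → {tango:7}
run next job → tango; now {}
add golf (priority 2) → {golf:2}
run next job → golf; now {}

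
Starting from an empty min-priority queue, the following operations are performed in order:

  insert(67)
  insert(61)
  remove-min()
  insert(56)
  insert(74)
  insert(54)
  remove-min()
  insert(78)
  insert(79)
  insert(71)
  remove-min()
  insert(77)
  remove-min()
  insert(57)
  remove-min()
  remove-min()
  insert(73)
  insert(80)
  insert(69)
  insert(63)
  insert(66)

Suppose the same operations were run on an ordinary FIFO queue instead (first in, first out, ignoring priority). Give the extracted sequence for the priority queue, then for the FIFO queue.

insert 67 → {67}
insert 61 → {61, 67}
remove-min → 61; now {67}
insert 56 → {56, 67}
insert 74 → {56, 67, 74}
insert 54 → {54, 56, 67, 74}
remove-min → 54; now {56, 67, 74}
insert 78 → {56, 67, 74, 78}
insert 79 → {56, 67, 74, 78, 79}
insert 71 → {56, 67, 71, 74, 78, 79}
remove-min → 56; now {67, 71, 74, 78, 79}
insert 77 → {67, 71, 74, 77, 78, 79}
remove-min → 67; now {71, 74, 77, 78, 79}
insert 57 → {57, 71, 74, 77, 78, 79}
remove-min → 57; now {71, 74, 77, 78, 79}
remove-min → 71; now {74, 77, 78, 79}
insert 73 → {73, 74, 77, 78, 79}
insert 80 → {73, 74, 77, 78, 79, 80}
insert 69 → {69, 73, 74, 77, 78, 79, 80}
insert 63 → {63, 69, 73, 74, 77, 78, 79, 80}
insert 66 → {63, 66, 69, 73, 74, 77, 78, 79, 80}

priority queue: 61, 54, 56, 67, 57, 71; FIFO queue: 67 → 61 → 56 → 74 → 54 → 78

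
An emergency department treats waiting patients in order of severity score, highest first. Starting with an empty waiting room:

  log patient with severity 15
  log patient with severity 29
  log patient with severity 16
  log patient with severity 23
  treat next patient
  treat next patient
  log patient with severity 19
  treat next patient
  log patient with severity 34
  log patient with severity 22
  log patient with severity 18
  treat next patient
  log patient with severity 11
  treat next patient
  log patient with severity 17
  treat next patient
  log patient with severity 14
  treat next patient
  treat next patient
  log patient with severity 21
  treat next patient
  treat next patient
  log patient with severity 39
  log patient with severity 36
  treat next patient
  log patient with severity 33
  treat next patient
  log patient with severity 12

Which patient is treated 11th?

39

insert 15 → {15}
insert 29 → {29, 15}
insert 16 → {29, 16, 15}
insert 23 → {29, 23, 16, 15}
treat next patient → 29; now {23, 16, 15}
treat next patient → 23; now {16, 15}
insert 19 → {19, 16, 15}
treat next patient → 19; now {16, 15}
insert 34 → {34, 16, 15}
insert 22 → {34, 22, 16, 15}
insert 18 → {34, 22, 18, 16, 15}
treat next patient → 34; now {22, 18, 16, 15}
insert 11 → {22, 18, 16, 15, 11}
treat next patient → 22; now {18, 16, 15, 11}
insert 17 → {18, 17, 16, 15, 11}
treat next patient → 18; now {17, 16, 15, 11}
insert 14 → {17, 16, 15, 14, 11}
treat next patient → 17; now {16, 15, 14, 11}
treat next patient → 16; now {15, 14, 11}
insert 21 → {21, 15, 14, 11}
treat next patient → 21; now {15, 14, 11}
treat next patient → 15; now {14, 11}
insert 39 → {39, 14, 11}
insert 36 → {39, 36, 14, 11}
treat next patient → 39; now {36, 14, 11}
insert 33 → {36, 33, 14, 11}
treat next patient → 36; now {33, 14, 11}
insert 12 → {33, 14, 12, 11}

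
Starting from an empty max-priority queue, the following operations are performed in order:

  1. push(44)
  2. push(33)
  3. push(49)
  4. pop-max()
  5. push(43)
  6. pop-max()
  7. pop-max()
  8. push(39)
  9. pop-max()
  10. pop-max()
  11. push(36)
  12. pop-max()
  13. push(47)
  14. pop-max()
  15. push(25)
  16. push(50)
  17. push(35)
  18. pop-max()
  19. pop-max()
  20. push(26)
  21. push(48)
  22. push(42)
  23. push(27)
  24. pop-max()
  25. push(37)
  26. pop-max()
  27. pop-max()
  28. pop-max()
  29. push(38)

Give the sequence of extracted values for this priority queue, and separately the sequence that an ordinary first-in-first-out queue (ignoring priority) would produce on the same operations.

insert 44 → {44}
insert 33 → {44, 33}
insert 49 → {49, 44, 33}
pop-max → 49; now {44, 33}
insert 43 → {44, 43, 33}
pop-max → 44; now {43, 33}
pop-max → 43; now {33}
insert 39 → {39, 33}
pop-max → 39; now {33}
pop-max → 33; now {}
insert 36 → {36}
pop-max → 36; now {}
insert 47 → {47}
pop-max → 47; now {}
insert 25 → {25}
insert 50 → {50, 25}
insert 35 → {50, 35, 25}
pop-max → 50; now {35, 25}
pop-max → 35; now {25}
insert 26 → {26, 25}
insert 48 → {48, 26, 25}
insert 42 → {48, 42, 26, 25}
insert 27 → {48, 42, 27, 26, 25}
pop-max → 48; now {42, 27, 26, 25}
insert 37 → {42, 37, 27, 26, 25}
pop-max → 42; now {37, 27, 26, 25}
pop-max → 37; now {27, 26, 25}
pop-max → 27; now {26, 25}
insert 38 → {38, 26, 25}

priority queue: 49 → 44 → 43 → 39 → 33 → 36 → 47 → 50 → 35 → 48 → 42 → 37 → 27; FIFO queue: 44, 33, 49, 43, 39, 36, 47, 25, 50, 35, 26, 48, 42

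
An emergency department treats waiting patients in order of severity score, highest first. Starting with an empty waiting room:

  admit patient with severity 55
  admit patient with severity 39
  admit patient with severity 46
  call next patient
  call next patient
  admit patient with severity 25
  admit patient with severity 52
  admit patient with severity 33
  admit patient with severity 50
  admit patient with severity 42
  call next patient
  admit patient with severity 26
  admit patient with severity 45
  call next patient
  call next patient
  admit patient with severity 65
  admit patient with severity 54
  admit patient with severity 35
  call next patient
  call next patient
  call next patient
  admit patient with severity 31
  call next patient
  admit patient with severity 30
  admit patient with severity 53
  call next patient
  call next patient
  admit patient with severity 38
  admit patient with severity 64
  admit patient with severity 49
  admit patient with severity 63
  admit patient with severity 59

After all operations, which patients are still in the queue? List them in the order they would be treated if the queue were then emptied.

64 → 63 → 59 → 49 → 38 → 33 → 31 → 30 → 26 → 25

insert 55 → {55}
insert 39 → {55, 39}
insert 46 → {55, 46, 39}
call next patient → 55; now {46, 39}
call next patient → 46; now {39}
insert 25 → {39, 25}
insert 52 → {52, 39, 25}
insert 33 → {52, 39, 33, 25}
insert 50 → {52, 50, 39, 33, 25}
insert 42 → {52, 50, 42, 39, 33, 25}
call next patient → 52; now {50, 42, 39, 33, 25}
insert 26 → {50, 42, 39, 33, 26, 25}
insert 45 → {50, 45, 42, 39, 33, 26, 25}
call next patient → 50; now {45, 42, 39, 33, 26, 25}
call next patient → 45; now {42, 39, 33, 26, 25}
insert 65 → {65, 42, 39, 33, 26, 25}
insert 54 → {65, 54, 42, 39, 33, 26, 25}
insert 35 → {65, 54, 42, 39, 35, 33, 26, 25}
call next patient → 65; now {54, 42, 39, 35, 33, 26, 25}
call next patient → 54; now {42, 39, 35, 33, 26, 25}
call next patient → 42; now {39, 35, 33, 26, 25}
insert 31 → {39, 35, 33, 31, 26, 25}
call next patient → 39; now {35, 33, 31, 26, 25}
insert 30 → {35, 33, 31, 30, 26, 25}
insert 53 → {53, 35, 33, 31, 30, 26, 25}
call next patient → 53; now {35, 33, 31, 30, 26, 25}
call next patient → 35; now {33, 31, 30, 26, 25}
insert 38 → {38, 33, 31, 30, 26, 25}
insert 64 → {64, 38, 33, 31, 30, 26, 25}
insert 49 → {64, 49, 38, 33, 31, 30, 26, 25}
insert 63 → {64, 63, 49, 38, 33, 31, 30, 26, 25}
insert 59 → {64, 63, 59, 49, 38, 33, 31, 30, 26, 25}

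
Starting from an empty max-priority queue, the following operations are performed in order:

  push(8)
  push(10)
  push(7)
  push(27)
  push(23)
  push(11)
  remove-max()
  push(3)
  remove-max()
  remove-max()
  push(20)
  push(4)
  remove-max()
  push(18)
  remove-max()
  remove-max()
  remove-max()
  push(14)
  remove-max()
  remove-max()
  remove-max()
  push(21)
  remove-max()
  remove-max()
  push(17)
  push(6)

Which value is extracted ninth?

7

insert 8 → {8}
insert 10 → {10, 8}
insert 7 → {10, 8, 7}
insert 27 → {27, 10, 8, 7}
insert 23 → {27, 23, 10, 8, 7}
insert 11 → {27, 23, 11, 10, 8, 7}
remove-max → 27; now {23, 11, 10, 8, 7}
insert 3 → {23, 11, 10, 8, 7, 3}
remove-max → 23; now {11, 10, 8, 7, 3}
remove-max → 11; now {10, 8, 7, 3}
insert 20 → {20, 10, 8, 7, 3}
insert 4 → {20, 10, 8, 7, 4, 3}
remove-max → 20; now {10, 8, 7, 4, 3}
insert 18 → {18, 10, 8, 7, 4, 3}
remove-max → 18; now {10, 8, 7, 4, 3}
remove-max → 10; now {8, 7, 4, 3}
remove-max → 8; now {7, 4, 3}
insert 14 → {14, 7, 4, 3}
remove-max → 14; now {7, 4, 3}
remove-max → 7; now {4, 3}
remove-max → 4; now {3}
insert 21 → {21, 3}
remove-max → 21; now {3}
remove-max → 3; now {}
insert 17 → {17}
insert 6 → {17, 6}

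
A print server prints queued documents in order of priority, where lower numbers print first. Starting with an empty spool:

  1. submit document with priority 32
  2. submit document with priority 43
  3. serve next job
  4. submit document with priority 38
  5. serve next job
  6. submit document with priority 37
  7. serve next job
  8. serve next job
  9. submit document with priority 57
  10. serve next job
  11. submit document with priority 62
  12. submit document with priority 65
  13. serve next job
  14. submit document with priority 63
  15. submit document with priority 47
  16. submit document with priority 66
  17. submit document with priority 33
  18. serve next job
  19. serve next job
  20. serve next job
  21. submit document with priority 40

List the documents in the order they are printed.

32, 38, 37, 43, 57, 62, 33, 47, 63

insert 32 → {32}
insert 43 → {32, 43}
serve next job → 32; now {43}
insert 38 → {38, 43}
serve next job → 38; now {43}
insert 37 → {37, 43}
serve next job → 37; now {43}
serve next job → 43; now {}
insert 57 → {57}
serve next job → 57; now {}
insert 62 → {62}
insert 65 → {62, 65}
serve next job → 62; now {65}
insert 63 → {63, 65}
insert 47 → {47, 63, 65}
insert 66 → {47, 63, 65, 66}
insert 33 → {33, 47, 63, 65, 66}
serve next job → 33; now {47, 63, 65, 66}
serve next job → 47; now {63, 65, 66}
serve next job → 63; now {65, 66}
insert 40 → {40, 65, 66}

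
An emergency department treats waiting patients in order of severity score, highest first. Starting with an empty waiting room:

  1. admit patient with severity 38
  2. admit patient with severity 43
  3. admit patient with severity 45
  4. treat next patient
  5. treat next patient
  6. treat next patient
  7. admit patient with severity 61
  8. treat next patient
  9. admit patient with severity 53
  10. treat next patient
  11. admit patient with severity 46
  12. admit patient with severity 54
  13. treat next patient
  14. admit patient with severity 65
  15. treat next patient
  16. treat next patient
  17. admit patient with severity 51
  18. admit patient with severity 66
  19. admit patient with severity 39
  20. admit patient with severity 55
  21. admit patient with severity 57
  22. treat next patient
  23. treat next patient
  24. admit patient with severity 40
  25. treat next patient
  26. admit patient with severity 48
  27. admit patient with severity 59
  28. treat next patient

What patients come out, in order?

insert 38 → {38}
insert 43 → {43, 38}
insert 45 → {45, 43, 38}
treat next patient → 45; now {43, 38}
treat next patient → 43; now {38}
treat next patient → 38; now {}
insert 61 → {61}
treat next patient → 61; now {}
insert 53 → {53}
treat next patient → 53; now {}
insert 46 → {46}
insert 54 → {54, 46}
treat next patient → 54; now {46}
insert 65 → {65, 46}
treat next patient → 65; now {46}
treat next patient → 46; now {}
insert 51 → {51}
insert 66 → {66, 51}
insert 39 → {66, 51, 39}
insert 55 → {66, 55, 51, 39}
insert 57 → {66, 57, 55, 51, 39}
treat next patient → 66; now {57, 55, 51, 39}
treat next patient → 57; now {55, 51, 39}
insert 40 → {55, 51, 40, 39}
treat next patient → 55; now {51, 40, 39}
insert 48 → {51, 48, 40, 39}
insert 59 → {59, 51, 48, 40, 39}
treat next patient → 59; now {51, 48, 40, 39}

45, 43, 38, 61, 53, 54, 65, 46, 66, 57, 55, 59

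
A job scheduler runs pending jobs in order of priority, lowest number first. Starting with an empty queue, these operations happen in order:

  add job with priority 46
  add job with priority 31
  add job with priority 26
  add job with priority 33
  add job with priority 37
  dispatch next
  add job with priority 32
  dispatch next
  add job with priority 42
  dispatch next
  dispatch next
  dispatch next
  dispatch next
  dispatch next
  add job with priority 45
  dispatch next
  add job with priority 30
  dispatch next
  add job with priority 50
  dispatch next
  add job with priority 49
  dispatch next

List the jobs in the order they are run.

[26, 31, 32, 33, 37, 42, 46, 45, 30, 50, 49]

insert 46 → {46}
insert 31 → {31, 46}
insert 26 → {26, 31, 46}
insert 33 → {26, 31, 33, 46}
insert 37 → {26, 31, 33, 37, 46}
dispatch next → 26; now {31, 33, 37, 46}
insert 32 → {31, 32, 33, 37, 46}
dispatch next → 31; now {32, 33, 37, 46}
insert 42 → {32, 33, 37, 42, 46}
dispatch next → 32; now {33, 37, 42, 46}
dispatch next → 33; now {37, 42, 46}
dispatch next → 37; now {42, 46}
dispatch next → 42; now {46}
dispatch next → 46; now {}
insert 45 → {45}
dispatch next → 45; now {}
insert 30 → {30}
dispatch next → 30; now {}
insert 50 → {50}
dispatch next → 50; now {}
insert 49 → {49}
dispatch next → 49; now {}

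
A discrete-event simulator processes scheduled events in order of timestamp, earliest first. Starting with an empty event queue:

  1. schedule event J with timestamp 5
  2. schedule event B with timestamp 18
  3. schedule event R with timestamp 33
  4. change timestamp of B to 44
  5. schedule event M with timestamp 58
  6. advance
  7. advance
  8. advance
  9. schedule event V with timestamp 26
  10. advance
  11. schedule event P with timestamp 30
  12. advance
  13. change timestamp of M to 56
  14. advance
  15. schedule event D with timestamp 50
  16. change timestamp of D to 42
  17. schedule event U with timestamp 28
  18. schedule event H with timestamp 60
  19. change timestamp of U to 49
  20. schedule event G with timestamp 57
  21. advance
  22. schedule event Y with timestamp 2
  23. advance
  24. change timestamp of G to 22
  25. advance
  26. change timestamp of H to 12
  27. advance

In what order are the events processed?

add J (timestamp 5) → {J:5}
add B (timestamp 18) → {J:5, B:18}
add R (timestamp 33) → {J:5, B:18, R:33}
update B to timestamp 44 → {J:5, R:33, B:44}
add M (timestamp 58) → {J:5, R:33, B:44, M:58}
advance → J; now {R:33, B:44, M:58}
advance → R; now {B:44, M:58}
advance → B; now {M:58}
add V (timestamp 26) → {V:26, M:58}
advance → V; now {M:58}
add P (timestamp 30) → {P:30, M:58}
advance → P; now {M:58}
update M to timestamp 56 → {M:56}
advance → M; now {}
add D (timestamp 50) → {D:50}
update D to timestamp 42 → {D:42}
add U (timestamp 28) → {U:28, D:42}
add H (timestamp 60) → {U:28, D:42, H:60}
update U to timestamp 49 → {D:42, U:49, H:60}
add G (timestamp 57) → {D:42, U:49, G:57, H:60}
advance → D; now {U:49, G:57, H:60}
add Y (timestamp 2) → {Y:2, U:49, G:57, H:60}
advance → Y; now {U:49, G:57, H:60}
update G to timestamp 22 → {G:22, U:49, H:60}
advance → G; now {U:49, H:60}
update H to timestamp 12 → {H:12, U:49}
advance → H; now {U:49}

J, R, B, V, P, M, D, Y, G, H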